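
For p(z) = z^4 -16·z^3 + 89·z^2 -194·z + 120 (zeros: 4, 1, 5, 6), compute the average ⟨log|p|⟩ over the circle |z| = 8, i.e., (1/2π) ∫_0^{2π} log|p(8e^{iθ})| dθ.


Zeros: 1, 4, 5, 6; r = 8.
Inside |z| < r: 1, 4, 5, 6. Outside (|z| ≥ r): ∅.
p(0) = 120, so log|p(0)| = log(120) = 4.7875.
Apply Jensen: I(r) = log|p(0)| + Σ_k log(r/|z_k|), summed over zeros inside |z| < r.
  log(r/|z_k|) for z_k = 4: log(8/4) = 0.6931
  log(r/|z_k|) for z_k = 1: log(8/1) = 2.0794
  log(r/|z_k|) for z_k = 5: log(8/5) = 0.4700
  log(r/|z_k|) for z_k = 6: log(8/6) = 0.2877
Sum over inside zeros: 3.5303.
I(r) = log|p(0)| + (inside sum) = 4.7875 + 3.5303 = 8.3178.
Closed form (all zeros inside, monic): I(r) = n·log(r) = 4·log(8) = 8.3178. ✓

I(r) ≈ 8.3178.


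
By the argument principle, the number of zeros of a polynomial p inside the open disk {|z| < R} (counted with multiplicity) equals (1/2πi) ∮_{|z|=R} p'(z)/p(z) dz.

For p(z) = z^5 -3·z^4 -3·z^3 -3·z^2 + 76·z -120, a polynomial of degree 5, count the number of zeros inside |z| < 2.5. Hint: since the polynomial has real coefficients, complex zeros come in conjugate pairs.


The zeros of p are: (2 + 1i), (2 - 1i), (-2 + 2i), (-2 - 2i), 3.
Their magnitudes are: 2.236, 2.236, 2.828, 2.828, 3.
Zeros with |z| < R = 2.5: (2 + 1i), (2 - 1i).
Count = 2.
By the argument principle, (1/2πi) ∮_{|z|=R} p'(z)/p(z) dz equals exactly this count.

Number of zeros inside |z| < 2.5: 2.


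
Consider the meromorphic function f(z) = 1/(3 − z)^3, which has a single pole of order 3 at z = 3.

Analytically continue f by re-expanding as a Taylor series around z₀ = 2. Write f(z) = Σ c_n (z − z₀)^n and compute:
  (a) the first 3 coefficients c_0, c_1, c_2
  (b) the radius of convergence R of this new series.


Let w = z − z₀, so z = z₀ + w.
Then 3 − z = 3 − (z₀ + w) = (3 − z₀) − w = 1 − w.
f(z) = 1/(1 − w)^3 = (1/(1)^3) · (1 − w/(1))^{−3}.
By the binomial series (1−u)^{−3} = Σ_{n≥0} C(n+2, 2) u^n for |u|<1, with u = w/(1):
  c_n = C(n+2, 2) / (1)^(n+3).
  c_0 = 1/(1)^3 = 1.
  c_1 = 3/(1)^4 = 3.
  c_2 = 6/(1)^5 = 6.
The series is valid for |w/d| < 1, i.e. |z − z₀| < |d|.
Radius of convergence: R = |3 − z₀| = |1| = 1 (distance from z₀ to the singularity z = 3).

c_0 = 1, c_1 = 3, c_2 = 6; R = 1.


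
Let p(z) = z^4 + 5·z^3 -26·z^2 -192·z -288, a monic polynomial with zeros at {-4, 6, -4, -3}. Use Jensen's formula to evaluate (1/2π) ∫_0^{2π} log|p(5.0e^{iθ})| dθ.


Zeros: -4, -4, -3, 6; r = 5.0.
Inside |z| < r: -4, -4, -3. Outside (|z| ≥ r): 6.
p(0) = -288, so log|p(0)| = log(288) = 5.6630.
Apply Jensen: I(r) = log|p(0)| + Σ_k log(r/|z_k|), summed over zeros inside |z| < r.
  log(r/|z_k|) for z_k = -4: log(5.0/4) = 0.2231
  log(r/|z_k|) for z_k = -4: log(5.0/4) = 0.2231
  log(r/|z_k|) for z_k = -3: log(5.0/3) = 0.5108
  Outside zeros (6) contribute nothing to the Jensen sum.
Sum over inside zeros: 0.9571.
I(r) = log|p(0)| + (inside sum) = 5.6630 + 0.9571 = 6.6201.
Note: since some zeros are outside |z| ≤ r, the simplified n·log(r) form does NOT apply — only the inside zeros contribute.

I(r) ≈ 6.6201.


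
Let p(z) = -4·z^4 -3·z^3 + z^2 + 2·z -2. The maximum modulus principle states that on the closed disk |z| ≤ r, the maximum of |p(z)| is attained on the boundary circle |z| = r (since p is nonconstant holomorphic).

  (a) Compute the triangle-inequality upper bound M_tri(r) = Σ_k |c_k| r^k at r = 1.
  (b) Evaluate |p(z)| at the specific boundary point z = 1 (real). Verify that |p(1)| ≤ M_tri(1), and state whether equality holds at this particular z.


Coefficients: c_0 = -2, c_1 = 2, c_2 = 1, c_3 = -3, c_4 = -4. Radius r = 1.
Part (a). Triangle bound: M_tri(r) = Σ_k |c_k| r^k
  = |-2|·1^0 + |2|·1^1 + |1|·1^2 + |-3|·1^3 + |-4|·1^4
  = 2 + 2 + 1 + 3 + 4 = 12.
This bounds M(r) := max_{|z|=r} |p(z)| from above; equality holds iff all terms c_k z^k can be made to align in phase at a single z on |z|=r.
Part (b). At z = 1 (real, on the circle |z| = r):
  p(1) = (-2)·1^0 + (2)·1^1 + (1)·1^2 + (-3)·1^3 + (-4)·1^4 = -6.
  |p(1)| = 6.
Check: |p(1)| = 6 ≤ 12 = M_tri(1). ✓ Equality does not hold at z = 1 (the coefficients have mixed signs, so the terms do not all align in phase there).

M_tri(1) = 12; |p(1)| = 6; equality at z=1: no.


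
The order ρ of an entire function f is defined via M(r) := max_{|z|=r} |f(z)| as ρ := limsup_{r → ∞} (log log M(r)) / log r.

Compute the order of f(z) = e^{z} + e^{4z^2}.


Each summand is entire of order 1 and 2 respectively (as in the single-exponential case). The order of a sum is at most the max of the orders, so ρ ≤ 2. For the lower bound: on |z|=r choose arg z so that 4z^2 is real positive; then |e^{4z^2}| = e^{4r^2} while |e^{1z}| ≤ e^{1r^1} = o(e^{4r^2}). So |f| ≥ e^{4r^2}(1 − o(1)) and ρ ≥ 2. Hence ρ = max(1, 2) = 2.
Therefore ρ = 2.

Order ρ = 2.


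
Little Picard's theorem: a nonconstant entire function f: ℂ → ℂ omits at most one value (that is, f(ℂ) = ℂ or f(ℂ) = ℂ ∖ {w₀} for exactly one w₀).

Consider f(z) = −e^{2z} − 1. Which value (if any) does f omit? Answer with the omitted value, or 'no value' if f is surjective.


Little Picard bounds the complement of f(ℂ) to at most one point.
e^{2z} is never zero on ℂ, so -1·e^{2z} takes every value in ℂ ∖ {0}. Adding -1 shifts the range to ℂ ∖ {-1}. Thus f omits exactly the value -1.

Omitted value: -1.


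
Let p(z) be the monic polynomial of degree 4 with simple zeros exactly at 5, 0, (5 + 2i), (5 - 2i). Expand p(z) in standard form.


The polynomial is p(z) = ∏_{α ∈ S} (z − α), where S = {5, 0, (5 + 2i), (5 - 2i)}.
Expanding the product yields: p(z) = z^4 -15·z^3 + 79·z^2 -145·z.
Note conjugate pairs combine to real quadratics: (z − (5+2i))(z − (5−2i)) = z² − 10z + 29.
The resulting polynomial has degree 4 and real coefficients as required.

p(z) = z^4 -15·z^3 + 79·z^2 -145·z.


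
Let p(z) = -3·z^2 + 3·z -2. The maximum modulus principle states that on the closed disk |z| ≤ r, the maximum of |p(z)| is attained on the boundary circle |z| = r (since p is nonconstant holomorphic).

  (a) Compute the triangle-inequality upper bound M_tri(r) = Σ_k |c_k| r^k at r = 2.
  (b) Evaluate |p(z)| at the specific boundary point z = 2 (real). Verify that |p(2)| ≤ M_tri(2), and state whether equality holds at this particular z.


Coefficients: c_0 = -2, c_1 = 3, c_2 = -3. Radius r = 2.
Part (a). Triangle bound: M_tri(r) = Σ_k |c_k| r^k
  = |-2|·2^0 + |3|·2^1 + |-3|·2^2
  = 2 + 6 + 12 = 20.
This bounds M(r) := max_{|z|=r} |p(z)| from above; equality holds iff all terms c_k z^k can be made to align in phase at a single z on |z|=r.
Part (b). At z = 2 (real, on the circle |z| = r):
  p(2) = (-2)·2^0 + (3)·2^1 + (-3)·2^2 = -8.
  |p(2)| = 8.
Check: |p(2)| = 8 ≤ 20 = M_tri(2). ✓ Equality does not hold at z = 2 (the coefficients have mixed signs, so the terms do not all align in phase there).

M_tri(2) = 20; |p(2)| = 8; equality at z=2: no.


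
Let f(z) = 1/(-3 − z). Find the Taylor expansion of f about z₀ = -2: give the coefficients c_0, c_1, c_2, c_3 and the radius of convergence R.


Let w = z − z₀, so z = z₀ + w.
Then -3 − z = -3 − (z₀ + w) = (-3 − z₀) − w = -1 − w.
f(z) = 1/(-1 − w) = (1/(-1)) · 1/(1 − w/(-1)) = Σ_{n≥0} w^n / (-1)^(n+1).
So c_n = 1/(-1)^(n+1):
  c_0 = 1/(-1)^1 = -1.
  c_1 = 1/(-1)^2 = 1.
  c_2 = 1/(-1)^3 = -1.
  c_3 = 1/(-1)^4 = 1.
The series is valid for |w/d| < 1, i.e. |z − z₀| < |d|.
Radius of convergence: R = |-3 − z₀| = |-1| = 1 (distance from z₀ to the singularity z = -3).

c_0 = -1, c_1 = 1, c_2 = -1, c_3 = 1; R = 1.


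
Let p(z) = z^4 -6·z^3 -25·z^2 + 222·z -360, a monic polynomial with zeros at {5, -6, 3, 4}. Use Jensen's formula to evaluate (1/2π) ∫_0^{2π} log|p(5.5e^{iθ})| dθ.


Zeros: -6, 3, 4, 5; r = 5.5.
Inside |z| < r: 3, 4, 5. Outside (|z| ≥ r): -6.
p(0) = -360, so log|p(0)| = log(360) = 5.8861.
Apply Jensen: I(r) = log|p(0)| + Σ_k log(r/|z_k|), summed over zeros inside |z| < r.
  log(r/|z_k|) for z_k = 5: log(5.5/5) = 0.0953
  log(r/|z_k|) for z_k = 3: log(5.5/3) = 0.6061
  log(r/|z_k|) for z_k = 4: log(5.5/4) = 0.3185
  Outside zeros (-6) contribute nothing to the Jensen sum.
Sum over inside zeros: 1.0199.
I(r) = log|p(0)| + (inside sum) = 5.8861 + 1.0199 = 6.9060.
Note: since some zeros are outside |z| ≤ r, the simplified n·log(r) form does NOT apply — only the inside zeros contribute.

I(r) ≈ 6.9060.


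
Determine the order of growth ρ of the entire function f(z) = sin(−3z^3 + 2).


Write sin(w) = (e^{iw} ± e^{−iw})/(2 or 2i), so |sin(w)| ≤ e^{|w|}. With w = −3z^3 + 2, |w| ≤ 3r^3 + 2 on |z|=r, giving M(r) ≤ e^{3r^3 + 2} and ρ ≤ 3. For the lower bound, choose z on |z|=r with -3z^3 purely imaginary of modulus 3r^3; then |sin(−3z^3 + 2)| grows like e^{3r^3}/2, so ρ ≥ 3. Hence ρ = 3.
Therefore ρ = 3.

Order ρ = 3.


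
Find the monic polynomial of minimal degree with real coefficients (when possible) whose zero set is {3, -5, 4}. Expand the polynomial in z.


The polynomial is p(z) = ∏_{α ∈ S} (z − α), where S = {3, -5, 4}.
Expanding the product yields: p(z) = z^3 -2·z^2 -23·z + 60.
The resulting polynomial has degree 3 and real coefficients as required.

p(z) = z^3 -2·z^2 -23·z + 60.


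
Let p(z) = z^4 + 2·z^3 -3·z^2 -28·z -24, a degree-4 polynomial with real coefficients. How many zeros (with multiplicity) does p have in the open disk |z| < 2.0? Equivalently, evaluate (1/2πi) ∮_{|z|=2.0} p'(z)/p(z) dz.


The zeros of p are: -1, (-2 + 2i), (-2 - 2i), 3.
Their magnitudes are: 1, 2.828, 2.828, 3.
Zeros with |z| < R = 2.0: -1.
Count = 1.
By the argument principle, (1/2πi) ∮_{|z|=R} p'(z)/p(z) dz equals exactly this count.

Number of zeros inside |z| < 2.0: 1.


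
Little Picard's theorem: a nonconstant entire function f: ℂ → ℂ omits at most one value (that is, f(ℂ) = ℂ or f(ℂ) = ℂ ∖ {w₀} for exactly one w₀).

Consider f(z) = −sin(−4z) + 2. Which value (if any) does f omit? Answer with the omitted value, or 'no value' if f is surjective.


Little Picard bounds the complement of f(ℂ) to at most one point.
sin is entire and surjective onto ℂ: for every w ∈ ℂ, sin(ζ) = w has a solution ζ ∈ ℂ (e.g., via the complex inverse arcsin). With ζ = −4z this gives z = ζ/(-4). Then -1·sin(−4z) takes every value in -1·ℂ = ℂ, and adding 2 is a bijection of ℂ. So f is surjective and omits no value. (Note: only on the real line is sin bounded by [−1, 1].)

Omitted value: no value.


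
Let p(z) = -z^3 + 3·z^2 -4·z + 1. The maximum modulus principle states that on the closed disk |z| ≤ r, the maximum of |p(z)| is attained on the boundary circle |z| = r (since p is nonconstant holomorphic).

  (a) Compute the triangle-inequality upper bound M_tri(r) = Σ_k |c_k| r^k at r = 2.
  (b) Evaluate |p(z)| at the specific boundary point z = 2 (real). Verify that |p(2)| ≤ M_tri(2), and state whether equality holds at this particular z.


Coefficients: c_0 = 1, c_1 = -4, c_2 = 3, c_3 = -1. Radius r = 2.
Part (a). Triangle bound: M_tri(r) = Σ_k |c_k| r^k
  = |1|·2^0 + |-4|·2^1 + |3|·2^2 + |-1|·2^3
  = 1 + 8 + 12 + 8 = 29.
This bounds M(r) := max_{|z|=r} |p(z)| from above; equality holds iff all terms c_k z^k can be made to align in phase at a single z on |z|=r.
Part (b). At z = 2 (real, on the circle |z| = r):
  p(2) = (1)·2^0 + (-4)·2^1 + (3)·2^2 + (-1)·2^3 = -3.
  |p(2)| = 3.
Check: |p(2)| = 3 ≤ 29 = M_tri(2). ✓ Equality does not hold at z = 2 (the coefficients have mixed signs, so the terms do not all align in phase there).

M_tri(2) = 29; |p(2)| = 3; equality at z=2: no.


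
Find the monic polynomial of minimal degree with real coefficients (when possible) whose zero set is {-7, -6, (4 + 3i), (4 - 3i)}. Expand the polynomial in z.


The polynomial is p(z) = ∏_{α ∈ S} (z − α), where S = {-7, -6, (4 + 3i), (4 - 3i)}.
Expanding the product yields: p(z) = z^4 + 5·z^3 -37·z^2 -11·z + 1050.
Note conjugate pairs combine to real quadratics: (z − (4+3i))(z − (4−3i)) = z² − 8z + 25.
The resulting polynomial has degree 4 and real coefficients as required.

p(z) = z^4 + 5·z^3 -37·z^2 -11·z + 1050.


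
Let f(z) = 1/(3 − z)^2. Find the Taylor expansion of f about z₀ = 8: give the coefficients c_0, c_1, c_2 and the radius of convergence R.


Let w = z − z₀, so z = z₀ + w.
Then 3 − z = 3 − (z₀ + w) = (3 − z₀) − w = -5 − w.
f(z) = 1/(-5 − w)^2 = (1/(-5)^2) · (1 − w/(-5))^{−2}.
By the binomial series (1−u)^{−2} = Σ_{n≥0} C(n+1, 1) u^n for |u|<1, with u = w/(-5):
  c_n = C(n+1, 1) / (-5)^(n+2).
  c_0 = 1/(-5)^2 = 1/25.
  c_1 = 2/(-5)^3 = -2/125.
  c_2 = 3/(-5)^4 = 3/625.
The series is valid for |w/d| < 1, i.e. |z − z₀| < |d|.
Radius of convergence: R = |3 − z₀| = |-5| = 5 (distance from z₀ to the singularity z = 3).

c_0 = 1/25, c_1 = -2/125, c_2 = 3/625; R = 5.


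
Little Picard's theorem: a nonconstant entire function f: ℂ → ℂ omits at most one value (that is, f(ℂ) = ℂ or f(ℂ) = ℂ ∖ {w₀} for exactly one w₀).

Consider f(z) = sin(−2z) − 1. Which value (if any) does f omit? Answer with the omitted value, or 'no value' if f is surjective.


Little Picard bounds the complement of f(ℂ) to at most one point.
sin is entire and surjective onto ℂ: for every w ∈ ℂ, sin(ζ) = w has a solution ζ ∈ ℂ (e.g., via the complex inverse arcsin). With ζ = −2z this gives z = ζ/(-2). Then 1·sin(−2z) takes every value in 1·ℂ = ℂ, and adding -1 is a bijection of ℂ. So f is surjective and omits no value. (Note: only on the real line is sin bounded by [−1, 1].)

Omitted value: no value.


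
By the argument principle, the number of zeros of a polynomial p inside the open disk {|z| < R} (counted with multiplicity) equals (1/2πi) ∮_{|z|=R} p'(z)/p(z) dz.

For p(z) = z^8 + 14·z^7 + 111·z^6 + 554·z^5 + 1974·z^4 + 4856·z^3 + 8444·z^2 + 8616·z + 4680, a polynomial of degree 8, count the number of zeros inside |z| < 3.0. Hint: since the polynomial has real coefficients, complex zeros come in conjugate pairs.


The zeros of p are: (-3 + 3i), (-3 - 3i), (-1 + 1i), (-1 - 1i), (-1 + 3i), (-1 - 3i), (-2 + 3i), (-2 - 3i).
Their magnitudes are: 4.243, 4.243, 1.414, 1.414, 3.162, 3.162, 3.606, 3.606.
Zeros with |z| < R = 3.0: (-1 + 1i), (-1 - 1i).
Count = 2.
By the argument principle, (1/2πi) ∮_{|z|=R} p'(z)/p(z) dz equals exactly this count.

Number of zeros inside |z| < 3.0: 2.


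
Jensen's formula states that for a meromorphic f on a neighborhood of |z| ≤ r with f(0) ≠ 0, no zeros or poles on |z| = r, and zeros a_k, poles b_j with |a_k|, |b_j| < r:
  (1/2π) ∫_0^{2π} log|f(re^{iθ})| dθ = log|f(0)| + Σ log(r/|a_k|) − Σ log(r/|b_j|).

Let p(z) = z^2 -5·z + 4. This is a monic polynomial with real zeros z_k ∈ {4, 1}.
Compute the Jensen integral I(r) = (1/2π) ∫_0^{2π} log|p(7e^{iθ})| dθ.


Zeros: 1, 4; r = 7.
Inside |z| < r: 1, 4. Outside (|z| ≥ r): ∅.
p(0) = 4, so log|p(0)| = log(4) = 1.3863.
Apply Jensen: I(r) = log|p(0)| + Σ_k log(r/|z_k|), summed over zeros inside |z| < r.
  log(r/|z_k|) for z_k = 4: log(7/4) = 0.5596
  log(r/|z_k|) for z_k = 1: log(7/1) = 1.9459
Sum over inside zeros: 2.5055.
I(r) = log|p(0)| + (inside sum) = 1.3863 + 2.5055 = 3.8918.
Closed form (all zeros inside, monic): I(r) = n·log(r) = 2·log(7) = 3.8918. ✓

I(r) ≈ 3.8918.


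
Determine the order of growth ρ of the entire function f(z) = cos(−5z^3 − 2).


Write cos(w) = (e^{iw} ± e^{−iw})/(2 or 2i), so |cos(w)| ≤ e^{|w|}. With w = −5z^3 − 2, |w| ≤ 5r^3 + 2 on |z|=r, giving M(r) ≤ e^{5r^3 + 2} and ρ ≤ 3. For the lower bound, choose z on |z|=r with -5z^3 purely imaginary of modulus 5r^3; then |cos(−5z^3 − 2)| grows like e^{5r^3}/2, so ρ ≥ 3. Hence ρ = 3.
Therefore ρ = 3.

Order ρ = 3.


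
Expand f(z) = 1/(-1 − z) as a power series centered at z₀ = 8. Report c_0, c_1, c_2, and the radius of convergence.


Let w = z − z₀, so z = z₀ + w.
Then -1 − z = -1 − (z₀ + w) = (-1 − z₀) − w = -9 − w.
f(z) = 1/(-9 − w) = (1/(-9)) · 1/(1 − w/(-9)) = Σ_{n≥0} w^n / (-9)^(n+1).
So c_n = 1/(-9)^(n+1):
  c_0 = 1/(-9)^1 = -1/9.
  c_1 = 1/(-9)^2 = 1/81.
  c_2 = 1/(-9)^3 = -1/729.
The series is valid for |w/d| < 1, i.e. |z − z₀| < |d|.
Radius of convergence: R = |-1 − z₀| = |-9| = 9 (distance from z₀ to the singularity z = -1).

c_0 = -1/9, c_1 = 1/81, c_2 = -1/729; R = 9.


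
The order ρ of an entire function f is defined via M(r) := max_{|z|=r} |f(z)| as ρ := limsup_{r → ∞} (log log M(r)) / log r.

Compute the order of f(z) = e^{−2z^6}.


|e^{−2z^6}| = e^{Re(-2·z^6) + 0} ≤ e^{2|z|^6 + 0} = e^{2r^6 + 0} on |z| = r, so ρ ≤ 6. Choosing z on |z|=r so that -2·z^6 is real positive (always possible by picking arg z appropriately) gives |f(z)| = e^{2r^6 + 0}, matching the bound. The additive constant 0 does not affect log log M(r) ~ 6·log r. Hence ρ = 6.
Therefore ρ = 6.

Order ρ = 6.


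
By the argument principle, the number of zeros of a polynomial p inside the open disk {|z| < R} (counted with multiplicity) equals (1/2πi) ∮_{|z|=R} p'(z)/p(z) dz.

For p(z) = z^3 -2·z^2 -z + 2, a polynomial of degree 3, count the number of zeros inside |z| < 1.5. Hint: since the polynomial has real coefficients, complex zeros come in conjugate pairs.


The zeros of p are: 2, 1, -1.
Their magnitudes are: 2, 1, 1.
Zeros with |z| < R = 1.5: 1, -1.
Count = 2.
By the argument principle, (1/2πi) ∮_{|z|=R} p'(z)/p(z) dz equals exactly this count.

Number of zeros inside |z| < 1.5: 2.


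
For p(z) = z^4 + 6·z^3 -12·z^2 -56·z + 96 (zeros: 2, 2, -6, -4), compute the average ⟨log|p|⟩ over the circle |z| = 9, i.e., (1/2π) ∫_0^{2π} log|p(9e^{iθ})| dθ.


Zeros: -6, -4, 2, 2; r = 9.
Inside |z| < r: -6, -4, 2, 2. Outside (|z| ≥ r): ∅.
p(0) = 96, so log|p(0)| = log(96) = 4.5643.
Apply Jensen: I(r) = log|p(0)| + Σ_k log(r/|z_k|), summed over zeros inside |z| < r.
  log(r/|z_k|) for z_k = 2: log(9/2) = 1.5041
  log(r/|z_k|) for z_k = 2: log(9/2) = 1.5041
  log(r/|z_k|) for z_k = -6: log(9/6) = 0.4055
  log(r/|z_k|) for z_k = -4: log(9/4) = 0.8109
Sum over inside zeros: 4.2246.
I(r) = log|p(0)| + (inside sum) = 4.5643 + 4.2246 = 8.7889.
Closed form (all zeros inside, monic): I(r) = n·log(r) = 4·log(9) = 8.7889. ✓

I(r) ≈ 8.7889.


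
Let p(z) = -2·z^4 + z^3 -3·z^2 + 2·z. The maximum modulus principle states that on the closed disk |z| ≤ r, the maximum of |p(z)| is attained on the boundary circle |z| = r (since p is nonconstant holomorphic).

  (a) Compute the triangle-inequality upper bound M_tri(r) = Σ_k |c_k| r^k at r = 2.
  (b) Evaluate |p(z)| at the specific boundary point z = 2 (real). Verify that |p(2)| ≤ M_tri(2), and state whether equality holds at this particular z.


Coefficients: c_0 = 0, c_1 = 2, c_2 = -3, c_3 = 1, c_4 = -2. Radius r = 2.
Part (a). Triangle bound: M_tri(r) = Σ_k |c_k| r^k
  = |0|·2^0 + |2|·2^1 + |-3|·2^2 + |1|·2^3 + |-2|·2^4
  = 0 + 4 + 12 + 8 + 32 = 56.
This bounds M(r) := max_{|z|=r} |p(z)| from above; equality holds iff all terms c_k z^k can be made to align in phase at a single z on |z|=r.
Part (b). At z = 2 (real, on the circle |z| = r):
  p(2) = (0)·2^0 + (2)·2^1 + (-3)·2^2 + (1)·2^3 + (-2)·2^4 = -32.
  |p(2)| = 32.
Check: |p(2)| = 32 ≤ 56 = M_tri(2). ✓ Equality does not hold at z = 2 (the coefficients have mixed signs, so the terms do not all align in phase there).

M_tri(2) = 56; |p(2)| = 32; equality at z=2: no.


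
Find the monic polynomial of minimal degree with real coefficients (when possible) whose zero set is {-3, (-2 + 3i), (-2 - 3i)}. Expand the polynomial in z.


The polynomial is p(z) = ∏_{α ∈ S} (z − α), where S = {-3, (-2 + 3i), (-2 - 3i)}.
Expanding the product yields: p(z) = z^3 + 7·z^2 + 25·z + 39.
Note conjugate pairs combine to real quadratics: (z − (-2+3i))(z − (-2−3i)) = z² + 4z + 13.
The resulting polynomial has degree 3 and real coefficients as required.

p(z) = z^3 + 7·z^2 + 25·z + 39.


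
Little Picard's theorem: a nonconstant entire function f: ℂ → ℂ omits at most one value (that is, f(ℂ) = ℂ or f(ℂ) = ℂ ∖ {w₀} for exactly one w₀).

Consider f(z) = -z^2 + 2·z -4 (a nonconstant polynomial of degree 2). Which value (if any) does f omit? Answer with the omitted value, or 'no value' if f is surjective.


Little Picard bounds the complement of f(ℂ) to at most one point.
For every w ∈ ℂ, the equation p(z) − w = 0 is a nonconstant polynomial in z and hence has at least one root by the fundamental theorem of algebra. So p is surjective onto ℂ, omitting no value.

Omitted value: no value.


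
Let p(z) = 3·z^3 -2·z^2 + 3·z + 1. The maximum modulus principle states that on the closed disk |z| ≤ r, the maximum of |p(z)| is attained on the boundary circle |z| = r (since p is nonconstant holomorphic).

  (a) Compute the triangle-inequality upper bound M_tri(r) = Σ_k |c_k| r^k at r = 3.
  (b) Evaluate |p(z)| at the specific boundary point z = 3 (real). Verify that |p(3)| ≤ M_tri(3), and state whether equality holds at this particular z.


Coefficients: c_0 = 1, c_1 = 3, c_2 = -2, c_3 = 3. Radius r = 3.
Part (a). Triangle bound: M_tri(r) = Σ_k |c_k| r^k
  = |1|·3^0 + |3|·3^1 + |-2|·3^2 + |3|·3^3
  = 1 + 9 + 18 + 81 = 109.
This bounds M(r) := max_{|z|=r} |p(z)| from above; equality holds iff all terms c_k z^k can be made to align in phase at a single z on |z|=r.
Part (b). At z = 3 (real, on the circle |z| = r):
  p(3) = (1)·3^0 + (3)·3^1 + (-2)·3^2 + (3)·3^3 = 73.
  |p(3)| = 73.
Check: |p(3)| = 73 ≤ 109 = M_tri(3). ✓ Equality does not hold at z = 3 (the coefficients have mixed signs, so the terms do not all align in phase there).

M_tri(3) = 109; |p(3)| = 73; equality at z=3: no.


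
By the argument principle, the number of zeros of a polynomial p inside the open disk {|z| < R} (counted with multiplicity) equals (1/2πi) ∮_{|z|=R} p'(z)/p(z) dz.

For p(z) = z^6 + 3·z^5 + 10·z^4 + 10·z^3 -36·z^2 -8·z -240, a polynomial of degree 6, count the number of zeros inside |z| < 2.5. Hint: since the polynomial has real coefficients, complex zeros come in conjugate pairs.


The zeros of p are: 2, -3, (-1 + 3i), (-1 - 3i), (0 + 2i), (0 - 2i).
Their magnitudes are: 2, 3, 3.162, 3.162, 2, 2.
Zeros with |z| < R = 2.5: 2, (0 + 2i), (0 - 2i).
Count = 3.
By the argument principle, (1/2πi) ∮_{|z|=R} p'(z)/p(z) dz equals exactly this count.

Number of zeros inside |z| < 2.5: 3.


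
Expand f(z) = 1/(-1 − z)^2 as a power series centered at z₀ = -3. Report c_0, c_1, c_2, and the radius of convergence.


Let w = z − z₀, so z = z₀ + w.
Then -1 − z = -1 − (z₀ + w) = (-1 − z₀) − w = 2 − w.
f(z) = 1/(2 − w)^2 = (1/(2)^2) · (1 − w/(2))^{−2}.
By the binomial series (1−u)^{−2} = Σ_{n≥0} C(n+1, 1) u^n for |u|<1, with u = w/(2):
  c_n = C(n+1, 1) / (2)^(n+2).
  c_0 = 1/(2)^2 = 1/4.
  c_1 = 2/(2)^3 = 1/4.
  c_2 = 3/(2)^4 = 3/16.
The series is valid for |w/d| < 1, i.e. |z − z₀| < |d|.
Radius of convergence: R = |-1 − z₀| = |2| = 2 (distance from z₀ to the singularity z = -1).

c_0 = 1/4, c_1 = 1/4, c_2 = 3/16; R = 2.


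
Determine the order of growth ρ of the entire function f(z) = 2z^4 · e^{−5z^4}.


M(r) = max_{|z|=r} |2|·|z|^4·|e^{−5z^4}| = 2·r^4 · e^{5r^4} (the factors attain their maxima compatibly on |z|=r). Then log M(r) = log 2 + 4·log r + 5r^4, dominated by the last term, so log log M(r) ~ 4·log r. The polynomial factor 2z^4 contributes only a log r term and does not affect the order. ρ = 4.
Therefore ρ = 4.

Order ρ = 4.


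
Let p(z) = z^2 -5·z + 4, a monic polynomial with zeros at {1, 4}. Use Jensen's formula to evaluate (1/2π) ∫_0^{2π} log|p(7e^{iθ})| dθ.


Zeros: 1, 4; r = 7.
Inside |z| < r: 1, 4. Outside (|z| ≥ r): ∅.
p(0) = 4, so log|p(0)| = log(4) = 1.3863.
Apply Jensen: I(r) = log|p(0)| + Σ_k log(r/|z_k|), summed over zeros inside |z| < r.
  log(r/|z_k|) for z_k = 1: log(7/1) = 1.9459
  log(r/|z_k|) for z_k = 4: log(7/4) = 0.5596
Sum over inside zeros: 2.5055.
I(r) = log|p(0)| + (inside sum) = 1.3863 + 2.5055 = 3.8918.
Closed form (all zeros inside, monic): I(r) = n·log(r) = 2·log(7) = 3.8918. ✓

I(r) ≈ 3.8918.


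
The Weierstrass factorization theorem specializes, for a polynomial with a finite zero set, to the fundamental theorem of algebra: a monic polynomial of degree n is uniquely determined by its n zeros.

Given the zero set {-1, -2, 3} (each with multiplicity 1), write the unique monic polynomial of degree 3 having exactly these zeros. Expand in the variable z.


The polynomial is p(z) = ∏_{α ∈ S} (z − α), where S = {-1, -2, 3}.
Expanding the product yields: p(z) = z^3 -7·z -6.
The resulting polynomial has degree 3 and real coefficients as required.

p(z) = z^3 -7·z -6.


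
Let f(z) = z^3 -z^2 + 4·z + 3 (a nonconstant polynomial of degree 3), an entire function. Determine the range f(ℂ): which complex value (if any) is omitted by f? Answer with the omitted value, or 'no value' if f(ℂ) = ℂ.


Little Picard bounds the complement of f(ℂ) to at most one point.
For every w ∈ ℂ, the equation p(z) − w = 0 is a nonconstant polynomial in z and hence has at least one root by the fundamental theorem of algebra. So p is surjective onto ℂ, omitting no value.

Omitted value: no value.


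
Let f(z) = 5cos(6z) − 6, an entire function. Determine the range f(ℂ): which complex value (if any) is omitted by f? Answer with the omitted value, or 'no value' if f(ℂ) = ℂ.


Little Picard bounds the complement of f(ℂ) to at most one point.
cos is entire and surjective onto ℂ: for every w ∈ ℂ, cos(ζ) = w has a solution ζ ∈ ℂ (e.g., via the complex inverse arccos). With ζ = 6z this gives z = ζ/(6). Then 5·cos(6z) takes every value in 5·ℂ = ℂ, and adding -6 is a bijection of ℂ. So f is surjective and omits no value. (Note: only on the real line is cos bounded by [−1, 1].)

Omitted value: no value.


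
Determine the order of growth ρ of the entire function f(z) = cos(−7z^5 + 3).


Write cos(w) = (e^{iw} ± e^{−iw})/(2 or 2i), so |cos(w)| ≤ e^{|w|}. With w = −7z^5 + 3, |w| ≤ 7r^5 + 3 on |z|=r, giving M(r) ≤ e^{7r^5 + 3} and ρ ≤ 5. For the lower bound, choose z on |z|=r with -7z^5 purely imaginary of modulus 7r^5; then |cos(−7z^5 + 3)| grows like e^{7r^5}/2, so ρ ≥ 5. Hence ρ = 5.
Therefore ρ = 5.

Order ρ = 5.


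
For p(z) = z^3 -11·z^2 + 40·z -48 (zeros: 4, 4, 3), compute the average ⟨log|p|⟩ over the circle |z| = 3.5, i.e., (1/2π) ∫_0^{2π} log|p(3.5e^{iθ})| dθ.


Zeros: 3, 4, 4; r = 3.5.
Inside |z| < r: 3. Outside (|z| ≥ r): 4, 4.
p(0) = -48, so log|p(0)| = log(48) = 3.8712.
Apply Jensen: I(r) = log|p(0)| + Σ_k log(r/|z_k|), summed over zeros inside |z| < r.
  log(r/|z_k|) for z_k = 3: log(3.5/3) = 0.1542
  Outside zeros (4, 4) contribute nothing to the Jensen sum.
Sum over inside zeros: 0.1542.
I(r) = log|p(0)| + (inside sum) = 3.8712 + 0.1542 = 4.0254.
Note: since some zeros are outside |z| ≤ r, the simplified n·log(r) form does NOT apply — only the inside zeros contribute.

I(r) ≈ 4.0254.


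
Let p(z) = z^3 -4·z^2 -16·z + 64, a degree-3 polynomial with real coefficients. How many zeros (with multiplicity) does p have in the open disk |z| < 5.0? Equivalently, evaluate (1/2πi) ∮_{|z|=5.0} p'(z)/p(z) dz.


The zeros of p are: -4, 4, 4.
Their magnitudes are: 4, 4, 4.
Zeros with |z| < R = 5.0: -4, 4, 4.
Count = 3.
By the argument principle, (1/2πi) ∮_{|z|=R} p'(z)/p(z) dz equals exactly this count.

Number of zeros inside |z| < 5.0: 3.


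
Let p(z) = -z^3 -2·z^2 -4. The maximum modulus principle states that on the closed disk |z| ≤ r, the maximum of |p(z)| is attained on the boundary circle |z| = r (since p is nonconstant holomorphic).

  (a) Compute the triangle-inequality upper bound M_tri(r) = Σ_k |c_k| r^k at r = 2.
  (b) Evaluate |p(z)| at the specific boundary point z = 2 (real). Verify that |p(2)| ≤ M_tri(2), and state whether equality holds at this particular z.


Coefficients: c_0 = -4, c_1 = 0, c_2 = -2, c_3 = -1. Radius r = 2.
Part (a). Triangle bound: M_tri(r) = Σ_k |c_k| r^k
  = |-4|·2^0 + |0|·2^1 + |-2|·2^2 + |-1|·2^3
  = 4 + 0 + 8 + 8 = 20.
This bounds M(r) := max_{|z|=r} |p(z)| from above; equality holds iff all terms c_k z^k can be made to align in phase at a single z on |z|=r.
Part (b). At z = 2 (real, on the circle |z| = r):
  p(2) = (-4)·2^0 + (0)·2^1 + (-2)·2^2 + (-1)·2^3 = -20.
  |p(2)| = 20.
Since all nonzero coefficients share the same sign, |p(2)| = 20 = M_tri(2); the triangle bound is attained at z = 2, so in fact M(r) = 20.

M_tri(2) = 20; |p(2)| = 20; equality at z=2: yes.


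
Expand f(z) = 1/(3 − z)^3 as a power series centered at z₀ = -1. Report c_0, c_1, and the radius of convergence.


Let w = z − z₀, so z = z₀ + w.
Then 3 − z = 3 − (z₀ + w) = (3 − z₀) − w = 4 − w.
f(z) = 1/(4 − w)^3 = (1/(4)^3) · (1 − w/(4))^{−3}.
By the binomial series (1−u)^{−3} = Σ_{n≥0} C(n+2, 2) u^n for |u|<1, with u = w/(4):
  c_n = C(n+2, 2) / (4)^(n+3).
  c_0 = 1/(4)^3 = 1/64.
  c_1 = 3/(4)^4 = 3/256.
The series is valid for |w/d| < 1, i.e. |z − z₀| < |d|.
Radius of convergence: R = |3 − z₀| = |4| = 4 (distance from z₀ to the singularity z = 3).

c_0 = 1/64, c_1 = 3/256; R = 4.


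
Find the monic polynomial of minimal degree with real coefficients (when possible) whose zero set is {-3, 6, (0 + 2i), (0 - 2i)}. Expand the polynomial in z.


The polynomial is p(z) = ∏_{α ∈ S} (z − α), where S = {-3, 6, (0 + 2i), (0 - 2i)}.
Expanding the product yields: p(z) = z^4 -3·z^3 -14·z^2 -12·z -72.
Note conjugate pairs combine to real quadratics: (z − (0+2i))(z − (0−2i)) = z² + 4.
The resulting polynomial has degree 4 and real coefficients as required.

p(z) = z^4 -3·z^3 -14·z^2 -12·z -72.


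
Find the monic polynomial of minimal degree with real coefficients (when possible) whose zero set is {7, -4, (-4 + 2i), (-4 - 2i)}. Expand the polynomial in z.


The polynomial is p(z) = ∏_{α ∈ S} (z − α), where S = {7, -4, (-4 + 2i), (-4 - 2i)}.
Expanding the product yields: p(z) = z^4 + 5·z^3 -32·z^2 -284·z -560.
Note conjugate pairs combine to real quadratics: (z − (-4+2i))(z − (-4−2i)) = z² + 8z + 20.
The resulting polynomial has degree 4 and real coefficients as required.

p(z) = z^4 + 5·z^3 -32·z^2 -284·z -560.


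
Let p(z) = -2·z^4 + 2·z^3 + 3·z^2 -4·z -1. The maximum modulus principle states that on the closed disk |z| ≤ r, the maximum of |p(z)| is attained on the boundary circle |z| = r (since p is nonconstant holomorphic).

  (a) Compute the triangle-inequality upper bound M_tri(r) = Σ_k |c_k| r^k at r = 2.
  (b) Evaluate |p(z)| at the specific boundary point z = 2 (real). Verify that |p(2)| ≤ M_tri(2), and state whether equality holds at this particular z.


Coefficients: c_0 = -1, c_1 = -4, c_2 = 3, c_3 = 2, c_4 = -2. Radius r = 2.
Part (a). Triangle bound: M_tri(r) = Σ_k |c_k| r^k
  = |-1|·2^0 + |-4|·2^1 + |3|·2^2 + |2|·2^3 + |-2|·2^4
  = 1 + 8 + 12 + 16 + 32 = 69.
This bounds M(r) := max_{|z|=r} |p(z)| from above; equality holds iff all terms c_k z^k can be made to align in phase at a single z on |z|=r.
Part (b). At z = 2 (real, on the circle |z| = r):
  p(2) = (-1)·2^0 + (-4)·2^1 + (3)·2^2 + (2)·2^3 + (-2)·2^4 = -13.
  |p(2)| = 13.
Check: |p(2)| = 13 ≤ 69 = M_tri(2). ✓ Equality does not hold at z = 2 (the coefficients have mixed signs, so the terms do not all align in phase there).

M_tri(2) = 69; |p(2)| = 13; equality at z=2: no.


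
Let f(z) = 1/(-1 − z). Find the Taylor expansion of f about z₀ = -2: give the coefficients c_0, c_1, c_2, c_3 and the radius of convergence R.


Let w = z − z₀, so z = z₀ + w.
Then -1 − z = -1 − (z₀ + w) = (-1 − z₀) − w = 1 − w.
f(z) = 1/(1 − w) = (1/(1)) · 1/(1 − w/(1)) = Σ_{n≥0} w^n / (1)^(n+1).
So c_n = 1/(1)^(n+1):
  c_0 = 1/(1)^1 = 1.
  c_1 = 1/(1)^2 = 1.
  c_2 = 1/(1)^3 = 1.
  c_3 = 1/(1)^4 = 1.
The series is valid for |w/d| < 1, i.e. |z − z₀| < |d|.
Radius of convergence: R = |-1 − z₀| = |1| = 1 (distance from z₀ to the singularity z = -1).

c_0 = 1, c_1 = 1, c_2 = 1, c_3 = 1; R = 1.


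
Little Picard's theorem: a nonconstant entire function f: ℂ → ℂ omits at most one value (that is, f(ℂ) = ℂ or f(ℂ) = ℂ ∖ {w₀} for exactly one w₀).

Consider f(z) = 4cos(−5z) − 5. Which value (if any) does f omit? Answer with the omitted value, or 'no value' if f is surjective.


Little Picard bounds the complement of f(ℂ) to at most one point.
cos is entire and surjective onto ℂ: for every w ∈ ℂ, cos(ζ) = w has a solution ζ ∈ ℂ (e.g., via the complex inverse arccos). With ζ = −5z this gives z = ζ/(-5). Then 4·cos(−5z) takes every value in 4·ℂ = ℂ, and adding -5 is a bijection of ℂ. So f is surjective and omits no value. (Note: only on the real line is cos bounded by [−1, 1].)

Omitted value: no value.


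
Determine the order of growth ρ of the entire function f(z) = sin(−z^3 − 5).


Write sin(w) = (e^{iw} ± e^{−iw})/(2 or 2i), so |sin(w)| ≤ e^{|w|}. With w = −z^3 − 5, |w| ≤ 1r^3 + 5 on |z|=r, giving M(r) ≤ e^{1r^3 + 5} and ρ ≤ 3. For the lower bound, choose z on |z|=r with -1z^3 purely imaginary of modulus 1r^3; then |sin(−z^3 − 5)| grows like e^{1r^3}/2, so ρ ≥ 3. Hence ρ = 3.
Therefore ρ = 3.

Order ρ = 3.


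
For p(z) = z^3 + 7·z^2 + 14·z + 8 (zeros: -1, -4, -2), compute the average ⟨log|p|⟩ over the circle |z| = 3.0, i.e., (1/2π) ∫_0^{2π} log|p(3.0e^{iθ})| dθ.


Zeros: -4, -2, -1; r = 3.0.
Inside |z| < r: -2, -1. Outside (|z| ≥ r): -4.
p(0) = 8, so log|p(0)| = log(8) = 2.0794.
Apply Jensen: I(r) = log|p(0)| + Σ_k log(r/|z_k|), summed over zeros inside |z| < r.
  log(r/|z_k|) for z_k = -1: log(3.0/1) = 1.0986
  log(r/|z_k|) for z_k = -2: log(3.0/2) = 0.4055
  Outside zeros (-4) contribute nothing to the Jensen sum.
Sum over inside zeros: 1.5041.
I(r) = log|p(0)| + (inside sum) = 2.0794 + 1.5041 = 3.5835.
Note: since some zeros are outside |z| ≤ r, the simplified n·log(r) form does NOT apply — only the inside zeros contribute.

I(r) ≈ 3.5835.


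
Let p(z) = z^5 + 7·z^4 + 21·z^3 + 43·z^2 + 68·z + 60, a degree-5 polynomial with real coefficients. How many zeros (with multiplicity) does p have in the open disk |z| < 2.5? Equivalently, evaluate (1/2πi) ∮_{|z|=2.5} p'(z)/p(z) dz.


The zeros of p are: (0 + 2i), (0 - 2i), -3, (-2 + 1i), (-2 - 1i).
Their magnitudes are: 2, 2, 3, 2.236, 2.236.
Zeros with |z| < R = 2.5: (0 + 2i), (0 - 2i), (-2 + 1i), (-2 - 1i).
Count = 4.
By the argument principle, (1/2πi) ∮_{|z|=R} p'(z)/p(z) dz equals exactly this count.

Number of zeros inside |z| < 2.5: 4.


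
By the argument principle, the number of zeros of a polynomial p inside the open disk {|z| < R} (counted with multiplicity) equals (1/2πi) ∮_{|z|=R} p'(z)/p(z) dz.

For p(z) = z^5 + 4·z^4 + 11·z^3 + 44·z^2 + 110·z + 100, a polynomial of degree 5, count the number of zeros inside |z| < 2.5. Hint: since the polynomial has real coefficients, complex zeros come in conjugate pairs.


The zeros of p are: (1 + 3i), (1 - 3i), -2, (-2 + 1i), (-2 - 1i).
Their magnitudes are: 3.162, 3.162, 2, 2.236, 2.236.
Zeros with |z| < R = 2.5: -2, (-2 + 1i), (-2 - 1i).
Count = 3.
By the argument principle, (1/2πi) ∮_{|z|=R} p'(z)/p(z) dz equals exactly this count.

Number of zeros inside |z| < 2.5: 3.


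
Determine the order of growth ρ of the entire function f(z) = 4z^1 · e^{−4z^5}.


M(r) = max_{|z|=r} |4|·|z|^1·|e^{−4z^5}| = 4·r^1 · e^{4r^5} (the factors attain their maxima compatibly on |z|=r). Then log M(r) = log 4 + 1·log r + 4r^5, dominated by the last term, so log log M(r) ~ 5·log r. The polynomial factor 4z^1 contributes only a log r term and does not affect the order. ρ = 5.
Therefore ρ = 5.

Order ρ = 5.


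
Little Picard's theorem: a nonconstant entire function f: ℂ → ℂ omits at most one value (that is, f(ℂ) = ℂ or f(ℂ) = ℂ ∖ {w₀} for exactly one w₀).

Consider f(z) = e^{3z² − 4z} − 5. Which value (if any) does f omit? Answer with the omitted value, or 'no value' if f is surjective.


Little Picard bounds the complement of f(ℂ) to at most one point.
The exponent g(z) = 3z² − 4z is a nonconstant polynomial, hence surjective onto ℂ. So e^{g(z)} takes every value in {e^w : w ∈ ℂ} = ℂ ∖ {0}. Adding -5 shifts the range to ℂ ∖ {-5}. f omits exactly -5.

Omitted value: -5.


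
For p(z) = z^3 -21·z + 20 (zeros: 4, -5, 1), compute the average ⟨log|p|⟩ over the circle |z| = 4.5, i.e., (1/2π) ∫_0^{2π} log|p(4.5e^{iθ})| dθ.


Zeros: -5, 1, 4; r = 4.5.
Inside |z| < r: 1, 4. Outside (|z| ≥ r): -5.
p(0) = 20, so log|p(0)| = log(20) = 2.9957.
Apply Jensen: I(r) = log|p(0)| + Σ_k log(r/|z_k|), summed over zeros inside |z| < r.
  log(r/|z_k|) for z_k = 4: log(4.5/4) = 0.1178
  log(r/|z_k|) for z_k = 1: log(4.5/1) = 1.5041
  Outside zeros (-5) contribute nothing to the Jensen sum.
Sum over inside zeros: 1.6219.
I(r) = log|p(0)| + (inside sum) = 2.9957 + 1.6219 = 4.6176.
Note: since some zeros are outside |z| ≤ r, the simplified n·log(r) form does NOT apply — only the inside zeros contribute.

I(r) ≈ 4.6176.


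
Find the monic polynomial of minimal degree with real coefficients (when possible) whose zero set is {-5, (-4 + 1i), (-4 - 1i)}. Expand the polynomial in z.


The polynomial is p(z) = ∏_{α ∈ S} (z − α), where S = {-5, (-4 + 1i), (-4 - 1i)}.
Expanding the product yields: p(z) = z^3 + 13·z^2 + 57·z + 85.
Note conjugate pairs combine to real quadratics: (z − (-4+1i))(z − (-4−1i)) = z² + 8z + 17.
The resulting polynomial has degree 3 and real coefficients as required.

p(z) = z^3 + 13·z^2 + 57·z + 85.


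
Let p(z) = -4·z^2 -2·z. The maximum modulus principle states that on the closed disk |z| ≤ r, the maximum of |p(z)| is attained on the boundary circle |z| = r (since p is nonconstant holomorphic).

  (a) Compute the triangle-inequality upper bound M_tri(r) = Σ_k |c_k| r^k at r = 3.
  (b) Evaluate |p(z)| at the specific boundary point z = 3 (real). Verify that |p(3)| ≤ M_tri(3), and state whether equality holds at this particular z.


Coefficients: c_0 = 0, c_1 = -2, c_2 = -4. Radius r = 3.
Part (a). Triangle bound: M_tri(r) = Σ_k |c_k| r^k
  = |0|·3^0 + |-2|·3^1 + |-4|·3^2
  = 0 + 6 + 36 = 42.
This bounds M(r) := max_{|z|=r} |p(z)| from above; equality holds iff all terms c_k z^k can be made to align in phase at a single z on |z|=r.
Part (b). At z = 3 (real, on the circle |z| = r):
  p(3) = (0)·3^0 + (-2)·3^1 + (-4)·3^2 = -42.
  |p(3)| = 42.
Since all nonzero coefficients share the same sign, |p(3)| = 42 = M_tri(3); the triangle bound is attained at z = 3, so in fact M(r) = 42.

M_tri(3) = 42; |p(3)| = 42; equality at z=3: yes.


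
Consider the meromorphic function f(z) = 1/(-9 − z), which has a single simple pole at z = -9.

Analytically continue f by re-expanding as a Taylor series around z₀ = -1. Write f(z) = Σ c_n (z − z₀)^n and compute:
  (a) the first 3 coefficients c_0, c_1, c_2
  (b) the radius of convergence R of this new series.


Let w = z − z₀, so z = z₀ + w.
Then -9 − z = -9 − (z₀ + w) = (-9 − z₀) − w = -8 − w.
f(z) = 1/(-8 − w) = (1/(-8)) · 1/(1 − w/(-8)) = Σ_{n≥0} w^n / (-8)^(n+1).
So c_n = 1/(-8)^(n+1):
  c_0 = 1/(-8)^1 = -1/8.
  c_1 = 1/(-8)^2 = 1/64.
  c_2 = 1/(-8)^3 = -1/512.
The series is valid for |w/d| < 1, i.e. |z − z₀| < |d|.
Radius of convergence: R = |-9 − z₀| = |-8| = 8 (distance from z₀ to the singularity z = -9).

c_0 = -1/8, c_1 = 1/64, c_2 = -1/512; R = 8.


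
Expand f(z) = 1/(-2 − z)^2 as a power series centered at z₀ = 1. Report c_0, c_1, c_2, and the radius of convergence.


Let w = z − z₀, so z = z₀ + w.
Then -2 − z = -2 − (z₀ + w) = (-2 − z₀) − w = -3 − w.
f(z) = 1/(-3 − w)^2 = (1/(-3)^2) · (1 − w/(-3))^{−2}.
By the binomial series (1−u)^{−2} = Σ_{n≥0} C(n+1, 1) u^n for |u|<1, with u = w/(-3):
  c_n = C(n+1, 1) / (-3)^(n+2).
  c_0 = 1/(-3)^2 = 1/9.
  c_1 = 2/(-3)^3 = -2/27.
  c_2 = 3/(-3)^4 = 1/27.
The series is valid for |w/d| < 1, i.e. |z − z₀| < |d|.
Radius of convergence: R = |-2 − z₀| = |-3| = 3 (distance from z₀ to the singularity z = -2).

c_0 = 1/9, c_1 = -2/27, c_2 = 1/27; R = 3.
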